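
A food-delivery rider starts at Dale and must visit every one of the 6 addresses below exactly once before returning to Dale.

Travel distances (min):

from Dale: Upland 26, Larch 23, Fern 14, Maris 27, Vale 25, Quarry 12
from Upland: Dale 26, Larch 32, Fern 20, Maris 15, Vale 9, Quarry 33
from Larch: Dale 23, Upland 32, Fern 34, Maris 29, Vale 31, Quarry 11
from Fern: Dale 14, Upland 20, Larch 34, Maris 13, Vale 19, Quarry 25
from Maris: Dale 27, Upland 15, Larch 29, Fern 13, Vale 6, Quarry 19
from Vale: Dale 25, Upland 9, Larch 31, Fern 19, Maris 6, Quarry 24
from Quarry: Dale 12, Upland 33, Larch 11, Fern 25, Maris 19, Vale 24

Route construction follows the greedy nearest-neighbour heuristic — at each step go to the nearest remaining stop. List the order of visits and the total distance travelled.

101 min along Dale → Quarry → Larch → Maris → Vale → Upland → Fern → Dale.

From Dale: distances to unvisited — Quarry=12, Fern=14, Larch=23, Vale=25, Upland=26, Maris=27. Nearest is Quarry (12).
From Quarry: distances to unvisited — Larch=11, Maris=19, Vale=24, Fern=25, Upland=33. Nearest is Larch (11).
From Larch: distances to unvisited — Maris=29, Vale=31, Upland=32, Fern=34. Nearest is Maris (29).
From Maris: distances to unvisited — Vale=6, Fern=13, Upland=15. Nearest is Vale (6).
From Vale: distances to unvisited — Upland=9, Fern=19. Nearest is Upland (9).
From Upland: distances to unvisited — Fern=20. Nearest is Fern (20).
Return Fern→Dale: 14.
Total = 12 + 11 + 29 + 6 + 9 + 20 + 14 = 101.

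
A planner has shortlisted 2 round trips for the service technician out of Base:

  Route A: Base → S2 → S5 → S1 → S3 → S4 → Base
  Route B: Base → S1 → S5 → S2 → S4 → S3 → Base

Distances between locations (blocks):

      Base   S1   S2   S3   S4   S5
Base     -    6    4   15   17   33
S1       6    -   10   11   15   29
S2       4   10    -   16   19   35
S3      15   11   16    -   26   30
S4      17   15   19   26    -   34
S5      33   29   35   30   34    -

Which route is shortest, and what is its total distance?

Shortest is Route A, total 122 blocks.

Route A: 4 + 35 + 29 + 11 + 26 + 17 = 122
Route B: 6 + 29 + 35 + 19 + 26 + 15 = 130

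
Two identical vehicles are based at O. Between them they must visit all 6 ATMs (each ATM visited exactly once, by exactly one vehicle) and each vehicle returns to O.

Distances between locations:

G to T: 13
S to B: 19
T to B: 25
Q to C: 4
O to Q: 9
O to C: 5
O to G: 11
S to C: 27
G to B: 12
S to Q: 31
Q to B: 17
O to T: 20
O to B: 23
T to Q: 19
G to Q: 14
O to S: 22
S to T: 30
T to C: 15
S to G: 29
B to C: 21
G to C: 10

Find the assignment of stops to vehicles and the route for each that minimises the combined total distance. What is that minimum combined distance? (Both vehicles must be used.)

Check every non-empty split of the stops between the two vehicles; for each half take its own optimal tour:
  {S} + {G, T, Q, B, C}: 44 + 71 = 115
  {G} + {S, T, Q, B, C}: 22 + 94 = 116
  {S, G} + {T, Q, B, C}: 62 + 71 = 133
  {T} + {S, G, Q, B, C}: 40 + 76 = 116
  {S, T} + {G, Q, B, C}: 72 + 49 = 121
  {G, T} + {S, Q, B, C}: 44 + 67 = 111
  … (31 splits in total)
  {Q} + {S, G, T, B, C}: 18 + 86 = 104  ← best
Best: vehicle 1 O → Q → O = 18; vehicle 2 O → S → B → G → T → C → O = 86; combined 104.

104 — the smallest possible combined total.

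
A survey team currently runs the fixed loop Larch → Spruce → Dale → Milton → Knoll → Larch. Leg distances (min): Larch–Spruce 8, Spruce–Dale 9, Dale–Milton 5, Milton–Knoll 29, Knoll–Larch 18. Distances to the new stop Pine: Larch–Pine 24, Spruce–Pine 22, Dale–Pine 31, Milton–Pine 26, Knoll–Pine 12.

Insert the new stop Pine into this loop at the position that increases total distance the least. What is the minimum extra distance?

Minimum extra distance: 9 min, inserting Pine between Milton and Knoll.

Insertion cost between consecutive stops i–j is d(i,Pine) + d(Pine,j) − d(i,j):
  between Larch and Spruce: 24 + 22 − 8 = 38
  between Spruce and Dale: 22 + 31 − 9 = 44
  between Dale and Milton: 31 + 26 − 5 = 52
  between Milton and Knoll: 26 + 12 − 29 = 9
  between Knoll and Larch: 12 + 24 − 18 = 18
Cheapest insertion is between Milton and Knoll, adding 9.
New total = 69 + 9 = 78.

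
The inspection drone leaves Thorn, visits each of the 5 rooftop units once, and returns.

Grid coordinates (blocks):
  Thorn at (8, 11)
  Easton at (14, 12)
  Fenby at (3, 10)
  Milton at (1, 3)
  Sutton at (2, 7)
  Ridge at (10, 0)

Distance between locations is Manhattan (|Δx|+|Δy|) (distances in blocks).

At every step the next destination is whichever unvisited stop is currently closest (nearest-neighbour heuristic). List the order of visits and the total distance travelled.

From Thorn: distances to unvisited — Fenby=6, Easton=7, Sutton=10, Ridge=13, Milton=15. Nearest is Fenby (6).
From Fenby: distances to unvisited — Sutton=4, Milton=9, Easton=13, Ridge=17. Nearest is Sutton (4).
From Sutton: distances to unvisited — Milton=5, Ridge=15, Easton=17. Nearest is Milton (5).
From Milton: distances to unvisited — Ridge=12, Easton=22. Nearest is Ridge (12).
From Ridge: distances to unvisited — Easton=16. Nearest is Easton (16).
Return Easton→Thorn: 7.
Total = 6 + 4 + 5 + 12 + 16 + 7 = 50.

50 blocks along Thorn → Fenby → Sutton → Milton → Ridge → Easton → Thorn.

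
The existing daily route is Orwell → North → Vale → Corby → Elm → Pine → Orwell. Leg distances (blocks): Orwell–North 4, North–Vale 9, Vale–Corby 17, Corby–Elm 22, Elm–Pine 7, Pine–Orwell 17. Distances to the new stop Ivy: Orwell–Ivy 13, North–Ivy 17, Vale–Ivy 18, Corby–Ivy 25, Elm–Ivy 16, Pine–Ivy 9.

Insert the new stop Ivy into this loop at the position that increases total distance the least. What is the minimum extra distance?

Minimum extra distance: 5 blocks, inserting Ivy between Pine and Orwell.

Insertion cost between consecutive stops i–j is d(i,Ivy) + d(Ivy,j) − d(i,j):
  between Orwell and North: 13 + 17 − 4 = 26
  between North and Vale: 17 + 18 − 9 = 26
  between Vale and Corby: 18 + 25 − 17 = 26
  between Corby and Elm: 25 + 16 − 22 = 19
  between Elm and Pine: 16 + 9 − 7 = 18
  between Pine and Orwell: 9 + 13 − 17 = 5
Cheapest insertion is between Pine and Orwell, adding 5.
New total = 76 + 5 = 81.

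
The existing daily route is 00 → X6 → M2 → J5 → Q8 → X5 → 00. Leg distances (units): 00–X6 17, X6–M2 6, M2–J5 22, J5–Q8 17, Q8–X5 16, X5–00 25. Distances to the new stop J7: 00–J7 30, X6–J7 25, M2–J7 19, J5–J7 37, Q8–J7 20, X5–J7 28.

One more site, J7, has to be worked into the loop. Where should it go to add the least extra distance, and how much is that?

+32 — insert J7 between Q8 and X5.

Insertion cost between consecutive stops i–j is d(i,J7) + d(J7,j) − d(i,j):
  between 00 and X6: 30 + 25 − 17 = 38
  between X6 and M2: 25 + 19 − 6 = 38
  between M2 and J5: 19 + 37 − 22 = 34
  between J5 and Q8: 37 + 20 − 17 = 40
  between Q8 and X5: 20 + 28 − 16 = 32
  between X5 and 00: 28 + 30 − 25 = 33
Cheapest insertion is between Q8 and X5, adding 32.
New total = 103 + 32 = 135.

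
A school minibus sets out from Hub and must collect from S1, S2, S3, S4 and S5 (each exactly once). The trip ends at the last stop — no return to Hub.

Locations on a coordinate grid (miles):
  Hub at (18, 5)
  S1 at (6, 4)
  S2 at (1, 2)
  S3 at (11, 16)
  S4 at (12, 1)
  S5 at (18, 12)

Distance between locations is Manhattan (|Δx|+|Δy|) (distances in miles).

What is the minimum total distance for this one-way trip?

50 miles — the minimum one-way total.

There are 5! = 120 possible orderings.
Hub - S1 - S2 - S3 - S4 - S5: 13+7+24+16+17 = 77
Hub - S1 - S2 - S3 - S5 - S4: 13+7+24+11+17 = 72
Hub - S1 - S2 - S4 - S3 - S5: 13+7+12+16+11 = 59
Hub - S1 - S2 - S4 - S5 - S3: 13+7+12+17+11 = 60
Hub - S1 - S2 - S5 - S3 - S4: 13+7+27+11+16 = 74
Hub - S1 - S2 - S5 - S4 - S3: 13+7+27+17+16 = 80
Hub - S1 - S3 - S2 - S4 - S5: 13+17+24+12+17 = 83
Hub - S1 - S3 - S2 - S5 - S4: 13+17+24+27+17 = 98
Hub - S1 - S3 - S4 - S2 - S5: 13+17+16+12+27 = 85
Hub - S1 - S3 - S4 - S5 - S2: 13+17+16+17+27 = 90
Hub - S1 - S3 - S5 - S2 - S4: 13+17+11+27+12 = 80
Hub - S1 - S3 - S5 - S4 - S2: 13+17+11+17+12 = 70
Hub - S1 - S4 - S2 - S3 - S5: 13+9+12+24+11 = 69
Hub - S1 - S4 - S2 - S5 - S3: 13+9+12+27+11 = 72
… (106 more)
Hub - S5 - S3 - S4 - S1 - S2: 7+11+16+9+7 = 50  ← best
The minimum is 50.
One shortest path: Hub → S5 → S3 → S4 → S1 → S2.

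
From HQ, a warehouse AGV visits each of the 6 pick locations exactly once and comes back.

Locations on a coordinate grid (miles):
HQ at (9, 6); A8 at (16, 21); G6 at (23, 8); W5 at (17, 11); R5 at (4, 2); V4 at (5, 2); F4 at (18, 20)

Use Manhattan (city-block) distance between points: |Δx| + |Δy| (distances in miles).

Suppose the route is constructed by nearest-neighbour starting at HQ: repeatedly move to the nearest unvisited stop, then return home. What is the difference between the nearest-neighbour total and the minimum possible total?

From HQ: V4=8, R5=9, W5=13, G6=16, A8=22, F4=23 → choose V4 (8).
From V4: R5=1, W5=21, G6=24, A8=30, F4=31 → choose R5 (1).
From R5: W5=22, G6=25, A8=31, F4=32 → choose W5 (22).
From W5: G6=9, F4=10, A8=11 → choose G6 (9).
From G6: F4=17, A8=20 → choose F4 (17).
From F4: A8=3 → choose A8 (3).
NN route HQ → V4 → R5 → W5 → G6 → F4 → A8 → HQ costs 82.
Optimal: HQ → A8 → F4 → W5 → G6 → R5 → V4 → HQ costs 78 (by enumerating all 360 distinct tours).
Excess = 82 − 78 = 4.

Excess over optimum: 4 miles.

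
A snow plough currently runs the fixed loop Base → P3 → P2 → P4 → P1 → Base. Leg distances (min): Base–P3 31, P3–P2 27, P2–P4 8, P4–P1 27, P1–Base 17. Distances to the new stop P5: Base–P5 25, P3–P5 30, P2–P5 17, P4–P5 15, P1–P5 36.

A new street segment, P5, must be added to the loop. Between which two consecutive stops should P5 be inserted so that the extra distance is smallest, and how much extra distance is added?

Insertion cost between consecutive stops i–j is d(i,P5) + d(P5,j) − d(i,j):
  between Base and P3: 25 + 30 − 31 = 24
  between P3 and P2: 30 + 17 − 27 = 20
  between P2 and P4: 17 + 15 − 8 = 24
  between P4 and P1: 15 + 36 − 27 = 24
  between P1 and Base: 36 + 25 − 17 = 44
Cheapest insertion is between P3 and P2, adding 20.
New total = 110 + 20 = 130.

+20 min — insert P5 between P3 and P2.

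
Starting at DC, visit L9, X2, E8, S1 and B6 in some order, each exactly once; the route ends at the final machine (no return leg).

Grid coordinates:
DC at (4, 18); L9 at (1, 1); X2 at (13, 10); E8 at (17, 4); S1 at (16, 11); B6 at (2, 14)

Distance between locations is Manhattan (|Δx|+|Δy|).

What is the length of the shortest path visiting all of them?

There are 5! = 120 possible orderings.
DC→L9→X2→E8→S1→B6: 20+21+10+8+17 = 76
DC→L9→X2→E8→B6→S1: 20+21+10+25+17 = 93
DC→L9→X2→S1→E8→B6: 20+21+4+8+25 = 78
DC→L9→X2→S1→B6→E8: 20+21+4+17+25 = 87
DC→L9→X2→B6→E8→S1: 20+21+15+25+8 = 89
DC→L9→X2→B6→S1→E8: 20+21+15+17+8 = 81
DC→L9→E8→X2→S1→B6: 20+19+10+4+17 = 70
DC→L9→E8→X2→B6→S1: 20+19+10+15+17 = 81
DC→L9→E8→S1→X2→B6: 20+19+8+4+15 = 66
DC→L9→E8→S1→B6→X2: 20+19+8+17+15 = 79
DC→L9→E8→B6→X2→S1: 20+19+25+15+4 = 83
DC→L9→E8→B6→S1→X2: 20+19+25+17+4 = 85
DC→L9→S1→X2→E8→B6: 20+25+4+10+25 = 84
DC→L9→S1→X2→B6→E8: 20+25+4+15+25 = 89
… (106 more)
DC→B6→L9→E8→S1→X2: 6+14+19+8+4 = 51  ← best
The minimum is 51.
One shortest path: DC → B6 → L9 → E8 → S1 → X2.

51 — the minimum one-way total.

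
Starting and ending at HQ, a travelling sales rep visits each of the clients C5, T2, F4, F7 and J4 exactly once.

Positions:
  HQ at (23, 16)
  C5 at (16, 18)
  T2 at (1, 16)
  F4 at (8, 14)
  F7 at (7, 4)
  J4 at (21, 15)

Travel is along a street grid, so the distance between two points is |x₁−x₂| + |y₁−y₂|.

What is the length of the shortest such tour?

There are 60 distinct closed tours to check (reversals are equivalent).
HQ - C5 - T2 - F4 - F7 - J4 - HQ: 9+17+9+11+25+3 = 74
HQ - C5 - T2 - F4 - J4 - F7 - HQ: 9+17+9+14+25+28 = 102
HQ - C5 - T2 - F7 - F4 - J4 - HQ: 9+17+18+11+14+3 = 72
HQ - C5 - T2 - F7 - J4 - F4 - HQ: 9+17+18+25+14+17 = 100
HQ - C5 - T2 - J4 - F4 - F7 - HQ: 9+17+21+14+11+28 = 100
HQ - C5 - T2 - J4 - F7 - F4 - HQ: 9+17+21+25+11+17 = 100
HQ - C5 - F4 - T2 - F7 - J4 - HQ: 9+12+9+18+25+3 = 76
HQ - C5 - F4 - T2 - J4 - F7 - HQ: 9+12+9+21+25+28 = 104
HQ - C5 - F4 - F7 - T2 - J4 - HQ: 9+12+11+18+21+3 = 74
HQ - C5 - F4 - F7 - J4 - T2 - HQ: 9+12+11+25+21+22 = 100
HQ - C5 - F4 - J4 - T2 - F7 - HQ: 9+12+14+21+18+28 = 102
HQ - C5 - F4 - J4 - F7 - T2 - HQ: 9+12+14+25+18+22 = 100
HQ - C5 - F7 - T2 - F4 - J4 - HQ: 9+23+18+9+14+3 = 76
HQ - C5 - F7 - T2 - J4 - F4 - HQ: 9+23+18+21+14+17 = 102
… (46 more)
The minimum is 72.
One optimal route: HQ → C5 → T2 → F7 → F4 → J4 → HQ (or its reverse).

72 — the shortest possible round trip.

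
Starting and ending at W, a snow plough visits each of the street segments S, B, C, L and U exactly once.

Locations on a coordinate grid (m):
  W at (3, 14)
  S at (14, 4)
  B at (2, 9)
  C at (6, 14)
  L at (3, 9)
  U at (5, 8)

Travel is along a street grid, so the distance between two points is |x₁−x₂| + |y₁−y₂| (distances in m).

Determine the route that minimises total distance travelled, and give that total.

There are 60 distinct closed tours to check (reversals are equivalent).
W - S - B - C - L - U - W: 21+17+9+8+3+8 = 66
W - S - B - C - U - L - W: 21+17+9+7+3+5 = 62
W - S - B - L - C - U - W: 21+17+1+8+7+8 = 62
W - S - B - L - U - C - W: 21+17+1+3+7+3 = 52
W - S - B - U - C - L - W: 21+17+4+7+8+5 = 62
W - S - B - U - L - C - W: 21+17+4+3+8+3 = 56
W - S - C - B - L - U - W: 21+18+9+1+3+8 = 60
W - S - C - B - U - L - W: 21+18+9+4+3+5 = 60
W - S - C - L - B - U - W: 21+18+8+1+4+8 = 60
W - S - C - L - U - B - W: 21+18+8+3+4+6 = 60
W - S - C - U - B - L - W: 21+18+7+4+1+5 = 56
W - S - C - U - L - B - W: 21+18+7+3+1+6 = 56
W - S - L - B - C - U - W: 21+16+1+9+7+8 = 62
W - S - L - B - U - C - W: 21+16+1+4+7+3 = 52
… (46 more)
W - B - L - U - S - C - W: 6+1+3+13+18+3 = 44  ← best
The minimum is 44.
One optimal route: W → B → L → U → S → C → W (or its reverse).

Minimum total distance: 44 m.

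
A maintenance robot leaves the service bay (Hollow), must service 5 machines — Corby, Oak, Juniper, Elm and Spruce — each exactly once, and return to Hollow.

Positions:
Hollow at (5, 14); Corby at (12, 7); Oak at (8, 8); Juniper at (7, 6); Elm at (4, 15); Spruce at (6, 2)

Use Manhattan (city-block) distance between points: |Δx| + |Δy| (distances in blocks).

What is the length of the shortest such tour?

With 5 stops there are 5!/2 = 60 distinct round trips (a route and its reverse cost the same).
Hollow-Corby-Oak-Juniper-Elm-Spruce-Hollow: 14+5+3+12+15+13 = 62
Hollow-Corby-Oak-Juniper-Spruce-Elm-Hollow: 14+5+3+5+15+2 = 44
Hollow-Corby-Oak-Elm-Juniper-Spruce-Hollow: 14+5+11+12+5+13 = 60
Hollow-Corby-Oak-Elm-Spruce-Juniper-Hollow: 14+5+11+15+5+10 = 60
Hollow-Corby-Oak-Spruce-Juniper-Elm-Hollow: 14+5+8+5+12+2 = 46
Hollow-Corby-Oak-Spruce-Elm-Juniper-Hollow: 14+5+8+15+12+10 = 64
Hollow-Corby-Juniper-Oak-Elm-Spruce-Hollow: 14+6+3+11+15+13 = 62
Hollow-Corby-Juniper-Oak-Spruce-Elm-Hollow: 14+6+3+8+15+2 = 48
Hollow-Corby-Juniper-Elm-Oak-Spruce-Hollow: 14+6+12+11+8+13 = 64
Hollow-Corby-Juniper-Elm-Spruce-Oak-Hollow: 14+6+12+15+8+9 = 64
Hollow-Corby-Juniper-Spruce-Oak-Elm-Hollow: 14+6+5+8+11+2 = 46
Hollow-Corby-Juniper-Spruce-Elm-Oak-Hollow: 14+6+5+15+11+9 = 60
Hollow-Corby-Elm-Oak-Juniper-Spruce-Hollow: 14+16+11+3+5+13 = 62
Hollow-Corby-Elm-Oak-Spruce-Juniper-Hollow: 14+16+11+8+5+10 = 64
… (46 more)
Hollow-Oak-Corby-Juniper-Spruce-Elm-Hollow: 9+5+6+5+15+2 = 42  ← best
The minimum is 42.
One optimal route: Hollow → Oak → Corby → Juniper → Spruce → Elm → Hollow (or its reverse).

Shortest round trip = 42 blocks.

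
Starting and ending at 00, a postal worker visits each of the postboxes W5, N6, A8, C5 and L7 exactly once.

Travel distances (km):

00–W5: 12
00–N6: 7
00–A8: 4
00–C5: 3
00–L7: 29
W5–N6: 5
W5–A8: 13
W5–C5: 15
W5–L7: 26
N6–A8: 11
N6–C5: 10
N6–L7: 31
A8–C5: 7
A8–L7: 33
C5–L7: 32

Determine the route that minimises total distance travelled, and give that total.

Shortest round trip = 81 km.

With 5 stops there are 5!/2 = 60 distinct round trips (a route and its reverse cost the same).
00→W5→N6→A8→C5→L7→00: 12+5+11+7+32+29 = 96
00→W5→N6→A8→L7→C5→00: 12+5+11+33+32+3 = 96
00→W5→N6→C5→A8→L7→00: 12+5+10+7+33+29 = 96
00→W5→N6→C5→L7→A8→00: 12+5+10+32+33+4 = 96
00→W5→N6→L7→A8→C5→00: 12+5+31+33+7+3 = 91
00→W5→N6→L7→C5→A8→00: 12+5+31+32+7+4 = 91
00→W5→A8→N6→C5→L7→00: 12+13+11+10+32+29 = 107
00→W5→A8→N6→L7→C5→00: 12+13+11+31+32+3 = 102
00→W5→A8→C5→N6→L7→00: 12+13+7+10+31+29 = 102
00→W5→A8→C5→L7→N6→00: 12+13+7+32+31+7 = 102
00→W5→A8→L7→N6→C5→00: 12+13+33+31+10+3 = 102
00→W5→A8→L7→C5→N6→00: 12+13+33+32+10+7 = 107
00→W5→C5→N6→A8→L7→00: 12+15+10+11+33+29 = 110
00→W5→C5→N6→L7→A8→00: 12+15+10+31+33+4 = 105
… (46 more)
00→N6→W5→L7→A8→C5→00: 7+5+26+33+7+3 = 81  ← best
The minimum is 81.
One optimal route: 00 → N6 → W5 → L7 → A8 → C5 → 00 (or its reverse).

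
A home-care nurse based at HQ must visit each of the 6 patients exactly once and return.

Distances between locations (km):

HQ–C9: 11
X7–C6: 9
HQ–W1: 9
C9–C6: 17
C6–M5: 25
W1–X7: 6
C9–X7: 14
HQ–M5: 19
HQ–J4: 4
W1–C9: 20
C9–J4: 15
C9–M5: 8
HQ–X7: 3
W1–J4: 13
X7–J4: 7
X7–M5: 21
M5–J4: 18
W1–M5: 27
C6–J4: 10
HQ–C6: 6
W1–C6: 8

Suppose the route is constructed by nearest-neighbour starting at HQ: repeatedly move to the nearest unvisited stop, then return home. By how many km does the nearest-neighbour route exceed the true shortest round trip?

From HQ: X7=3, J4=4, C6=6, W1=9, C9=11, M5=19 → choose X7 (3).
From X7: W1=6, J4=7, C6=9, C9=14, M5=21 → choose W1 (6).
From W1: C6=8, J4=13, C9=20, M5=27 → choose C6 (8).
From C6: J4=10, C9=17, M5=25 → choose J4 (10).
From J4: C9=15, M5=18 → choose C9 (15).
From C9: M5=8 → choose M5 (8).
NN route HQ → X7 → W1 → C6 → J4 → C9 → M5 → HQ costs 69.
Optimal: HQ → C9 → M5 → J4 → X7 → W1 → C6 → HQ costs 64 (by enumerating all 360 distinct tours).
Excess = 69 − 64 = 5.

Excess over optimum: 5 km.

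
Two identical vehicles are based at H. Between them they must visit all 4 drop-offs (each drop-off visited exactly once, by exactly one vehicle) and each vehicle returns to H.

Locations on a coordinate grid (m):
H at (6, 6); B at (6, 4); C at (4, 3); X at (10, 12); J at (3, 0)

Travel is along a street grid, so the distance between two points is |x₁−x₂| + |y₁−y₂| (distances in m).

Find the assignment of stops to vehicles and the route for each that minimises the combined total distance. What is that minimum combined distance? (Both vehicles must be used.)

Check every non-empty split of the stops between the two vehicles; for each half take its own optimal tour:
  {B} + {C, X, J}: 4 + 38 = 42
  {C} + {B, X, J}: 10 + 38 = 48
  {B, C} + {X, J}: 10 + 38 = 48
  {X} + {B, C, J}: 20 + 18 = 38
  {B, X} + {C, J}: 24 + 18 = 42
  {C, X} + {B, J}: 30 + 18 = 48
  … (7 splits in total)
Best: vehicle 1 H → X → H = 20; vehicle 2 H → B → C → J → H = 18; combined 38.

38 m — the smallest possible combined total.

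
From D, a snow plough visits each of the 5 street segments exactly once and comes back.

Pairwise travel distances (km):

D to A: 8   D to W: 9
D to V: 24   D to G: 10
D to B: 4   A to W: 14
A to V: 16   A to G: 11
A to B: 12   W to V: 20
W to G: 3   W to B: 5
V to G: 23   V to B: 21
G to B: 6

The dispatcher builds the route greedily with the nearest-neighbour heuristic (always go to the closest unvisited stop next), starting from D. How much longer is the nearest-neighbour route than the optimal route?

6 km longer than the optimal tour.

From D: B=4, A=8, W=9, G=10, V=24 → choose B (4).
From B: W=5, G=6, A=12, V=21 → choose W (5).
From W: G=3, A=14, V=20 → choose G (3).
From G: A=11, V=23 → choose A (11).
From A: V=16 → choose V (16).
NN route D → B → W → G → A → V → D costs 63.
Optimal: D → A → V → W → G → B → D costs 57 (by enumerating all 60 distinct tours).
Excess = 63 − 57 = 6.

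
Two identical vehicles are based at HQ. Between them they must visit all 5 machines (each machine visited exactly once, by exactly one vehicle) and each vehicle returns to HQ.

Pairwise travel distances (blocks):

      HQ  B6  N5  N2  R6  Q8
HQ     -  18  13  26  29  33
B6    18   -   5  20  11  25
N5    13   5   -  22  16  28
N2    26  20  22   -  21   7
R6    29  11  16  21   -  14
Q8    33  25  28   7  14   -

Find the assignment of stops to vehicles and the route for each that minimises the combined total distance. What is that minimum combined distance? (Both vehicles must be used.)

There are 2^4 − 1 = 15 ways to divide the 5 stops into two non-empty groups. For each, the best each vehicle can do is its own shortest tour through its group:
  {B6} + {N5, N2, R6, Q8}: 36 + 76 = 112
  {N5} + {B6, N2, R6, Q8}: 26 + 76 = 102
  {B6, N5} + {N2, R6, Q8}: 36 + 76 = 112
  {N2} + {B6, N5, R6, Q8}: 52 + 76 = 128
  {B6, N2} + {N5, R6, Q8}: 64 + 76 = 140
  {N5, N2} + {B6, R6, Q8}: 61 + 76 = 137
  … (15 splits in total)
Best: vehicle 1 HQ → N5 → HQ = 26; vehicle 2 HQ → B6 → R6 → Q8 → N2 → HQ = 76; combined 102.

Minimum combined distance: 102 blocks.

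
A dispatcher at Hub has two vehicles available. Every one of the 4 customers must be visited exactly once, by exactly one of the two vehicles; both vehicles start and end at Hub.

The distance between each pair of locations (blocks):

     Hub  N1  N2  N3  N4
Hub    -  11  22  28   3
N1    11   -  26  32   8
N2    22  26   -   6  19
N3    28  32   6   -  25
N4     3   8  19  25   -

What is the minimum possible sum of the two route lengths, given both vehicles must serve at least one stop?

Minimum combined distance: 77 blocks.

There are 2^3 − 1 = 7 ways to divide the 4 stops into two non-empty groups. For each, the best each vehicle can do is its own shortest tour through its group:
  {N1} + {N2, N3, N4}: 22 + 56 = 78
  {N2} + {N1, N3, N4}: 44 + 71 = 115
  {N1, N2} + {N3, N4}: 59 + 56 = 115
  {N3} + {N1, N2, N4}: 56 + 59 = 115
  {N1, N3} + {N2, N4}: 71 + 44 = 115
  {N2, N3} + {N1, N4}: 56 + 22 = 78
  … (7 splits in total)
  {N1, N2, N3} + {N4}: 71 + 6 = 77  ← best
Best: vehicle 1 Hub → N1 → N2 → N3 → Hub = 71; vehicle 2 Hub → N4 → Hub = 6; combined 77.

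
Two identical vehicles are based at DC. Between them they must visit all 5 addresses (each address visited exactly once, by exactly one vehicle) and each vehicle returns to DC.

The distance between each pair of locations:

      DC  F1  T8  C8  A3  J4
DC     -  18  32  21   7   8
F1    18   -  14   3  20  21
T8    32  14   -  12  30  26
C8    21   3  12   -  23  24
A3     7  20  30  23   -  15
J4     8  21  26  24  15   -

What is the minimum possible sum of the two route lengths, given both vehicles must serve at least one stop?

Minimum combined distance: 81.

Check every non-empty split of the stops between the two vehicles; for each half take its own optimal tour:
  {F1} + {T8, C8, A3, J4}: 36 + 76 = 112
  {T8} + {F1, C8, A3, J4}: 64 + 62 = 126
  {F1, T8} + {C8, A3, J4}: 64 + 62 = 126
  {C8} + {F1, T8, A3, J4}: 42 + 75 = 117
  {F1, C8} + {T8, A3, J4}: 42 + 71 = 113
  {T8, C8} + {F1, A3, J4}: 65 + 56 = 121
  … (15 splits in total)
  {A3} + {F1, T8, C8, J4}: 14 + 67 = 81  ← best
Best: vehicle 1 DC → A3 → DC = 14; vehicle 2 DC → F1 → C8 → T8 → J4 → DC = 67; combined 81.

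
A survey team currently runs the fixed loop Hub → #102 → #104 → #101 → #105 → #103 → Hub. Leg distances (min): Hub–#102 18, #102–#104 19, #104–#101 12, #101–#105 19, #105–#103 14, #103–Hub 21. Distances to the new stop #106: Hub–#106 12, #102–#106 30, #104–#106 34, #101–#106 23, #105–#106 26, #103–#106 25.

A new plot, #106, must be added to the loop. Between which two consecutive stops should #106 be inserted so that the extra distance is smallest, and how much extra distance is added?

Minimum extra distance: 16 min, inserting #106 between #103 and Hub.

Insertion cost between consecutive stops i–j is d(i,#106) + d(#106,j) − d(i,j):
  between Hub and #102: 12 + 30 − 18 = 24
  between #102 and #104: 30 + 34 − 19 = 45
  between #104 and #101: 34 + 23 − 12 = 45
  between #101 and #105: 23 + 26 − 19 = 30
  between #105 and #103: 26 + 25 − 14 = 37
  between #103 and Hub: 25 + 12 − 21 = 16
Cheapest insertion is between #103 and Hub, adding 16.
New total = 103 + 16 = 119.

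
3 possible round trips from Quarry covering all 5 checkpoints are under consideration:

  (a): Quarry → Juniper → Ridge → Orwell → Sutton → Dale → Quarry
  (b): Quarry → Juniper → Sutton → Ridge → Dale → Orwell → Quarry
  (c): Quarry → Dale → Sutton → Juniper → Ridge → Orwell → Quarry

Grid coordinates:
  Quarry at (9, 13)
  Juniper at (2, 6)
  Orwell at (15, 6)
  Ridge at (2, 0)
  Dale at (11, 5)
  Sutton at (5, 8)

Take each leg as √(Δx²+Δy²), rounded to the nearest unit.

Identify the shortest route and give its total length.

(a): 10 + 6 + 14 + 10 + 7 + 8 = 55
(b): 10 + 4 + 9 + 10 + 4 + 9 = 46
(c): 8 + 7 + 4 + 6 + 14 + 9 = 48

46 — (b) is the shortest.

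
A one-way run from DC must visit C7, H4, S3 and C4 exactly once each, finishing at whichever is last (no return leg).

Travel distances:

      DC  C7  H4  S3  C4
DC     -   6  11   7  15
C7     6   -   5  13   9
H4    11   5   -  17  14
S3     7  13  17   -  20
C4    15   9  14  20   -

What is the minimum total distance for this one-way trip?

There are 4! = 24 possible orderings.
DC - C7 - H4 - S3 - C4: 6+5+17+20 = 48
DC - C7 - H4 - C4 - S3: 6+5+14+20 = 45
DC - C7 - S3 - H4 - C4: 6+13+17+14 = 50
DC - C7 - S3 - C4 - H4: 6+13+20+14 = 53
DC - C7 - C4 - H4 - S3: 6+9+14+17 = 46
DC - C7 - C4 - S3 - H4: 6+9+20+17 = 52
DC - H4 - C7 - S3 - C4: 11+5+13+20 = 49
DC - H4 - C7 - C4 - S3: 11+5+9+20 = 45
DC - H4 - S3 - C7 - C4: 11+17+13+9 = 50
DC - H4 - S3 - C4 - C7: 11+17+20+9 = 57
DC - H4 - C4 - C7 - S3: 11+14+9+13 = 47
DC - H4 - C4 - S3 - C7: 11+14+20+13 = 58
DC - S3 - C7 - H4 - C4: 7+13+5+14 = 39
DC - S3 - C7 - C4 - H4: 7+13+9+14 = 43
… (10 more)
DC - S3 - H4 - C7 - C4: 7+17+5+9 = 38  ← best
The minimum is 38.
One shortest path: DC → S3 → H4 → C7 → C4.

38 — the minimum one-way total.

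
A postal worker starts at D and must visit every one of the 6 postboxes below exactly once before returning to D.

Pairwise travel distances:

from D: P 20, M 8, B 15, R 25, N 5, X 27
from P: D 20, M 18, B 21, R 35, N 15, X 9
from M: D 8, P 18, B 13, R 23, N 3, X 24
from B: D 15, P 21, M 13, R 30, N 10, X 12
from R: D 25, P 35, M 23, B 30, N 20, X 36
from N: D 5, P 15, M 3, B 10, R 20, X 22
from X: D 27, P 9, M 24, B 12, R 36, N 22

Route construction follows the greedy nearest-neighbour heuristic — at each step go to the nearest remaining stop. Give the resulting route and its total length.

Total distance 102 via the nearest-neighbour route D → N → M → B → X → P → R → D.

From D: distances to unvisited — N=5, M=8, B=15, P=20, R=25, X=27. Nearest is N (5).
From N: distances to unvisited — M=3, B=10, P=15, R=20, X=22. Nearest is M (3).
From M: distances to unvisited — B=13, P=18, R=23, X=24. Nearest is B (13).
From B: distances to unvisited — X=12, P=21, R=30. Nearest is X (12).
From X: distances to unvisited — P=9, R=36. Nearest is P (9).
From P: distances to unvisited — R=35. Nearest is R (35).
Return R→D: 25.
Total = 5 + 3 + 13 + 12 + 9 + 35 + 25 = 102.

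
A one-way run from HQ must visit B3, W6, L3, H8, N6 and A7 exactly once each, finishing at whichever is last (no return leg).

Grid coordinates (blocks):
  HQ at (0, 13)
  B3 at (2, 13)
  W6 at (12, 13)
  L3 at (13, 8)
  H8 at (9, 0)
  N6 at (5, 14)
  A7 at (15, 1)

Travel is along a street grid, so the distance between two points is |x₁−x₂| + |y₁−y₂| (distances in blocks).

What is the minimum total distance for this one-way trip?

Minimum one-way distance = 36 blocks.

There are 6! = 720 possible orderings.
HQ → B3 → W6 → L3 → H8 → N6 → A7: 2+10+6+12+18+23 = 71
HQ → B3 → W6 → L3 → H8 → A7 → N6: 2+10+6+12+7+23 = 60
HQ → B3 → W6 → L3 → N6 → H8 → A7: 2+10+6+14+18+7 = 57
HQ → B3 → W6 → L3 → N6 → A7 → H8: 2+10+6+14+23+7 = 62
HQ → B3 → W6 → L3 → A7 → H8 → N6: 2+10+6+9+7+18 = 52
HQ → B3 → W6 → L3 → A7 → N6 → H8: 2+10+6+9+23+18 = 68
HQ → B3 → W6 → H8 → L3 → N6 → A7: 2+10+16+12+14+23 = 77
HQ → B3 → W6 → H8 → L3 → A7 → N6: 2+10+16+12+9+23 = 72
… (712 more)
HQ → B3 → N6 → W6 → L3 → A7 → H8: 2+4+8+6+9+7 = 36  ← best
The minimum is 36.
One shortest path: HQ → B3 → N6 → W6 → L3 → A7 → H8.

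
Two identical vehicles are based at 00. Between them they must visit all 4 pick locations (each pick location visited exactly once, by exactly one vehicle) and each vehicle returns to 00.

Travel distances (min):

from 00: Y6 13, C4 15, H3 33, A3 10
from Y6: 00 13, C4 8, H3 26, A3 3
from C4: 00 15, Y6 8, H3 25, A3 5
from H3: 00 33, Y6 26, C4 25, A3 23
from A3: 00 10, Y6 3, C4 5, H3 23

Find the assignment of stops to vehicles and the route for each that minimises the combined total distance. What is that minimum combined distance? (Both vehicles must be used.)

99 min — the smallest possible combined total.

Check every non-empty split of the stops between the two vehicles; for each half take its own optimal tour:
  {Y6} + {C4, H3, A3}: 26 + 73 = 99
  {C4} + {Y6, H3, A3}: 30 + 72 = 102
  {Y6, C4} + {H3, A3}: 36 + 66 = 102
  {H3} + {Y6, C4, A3}: 66 + 36 = 102
  {Y6, H3} + {C4, A3}: 72 + 30 = 102
  {C4, H3} + {Y6, A3}: 73 + 26 = 99
  … (7 splits in total)
Best: vehicle 1 00 → Y6 → 00 = 26; vehicle 2 00 → C4 → H3 → A3 → 00 = 73; combined 99.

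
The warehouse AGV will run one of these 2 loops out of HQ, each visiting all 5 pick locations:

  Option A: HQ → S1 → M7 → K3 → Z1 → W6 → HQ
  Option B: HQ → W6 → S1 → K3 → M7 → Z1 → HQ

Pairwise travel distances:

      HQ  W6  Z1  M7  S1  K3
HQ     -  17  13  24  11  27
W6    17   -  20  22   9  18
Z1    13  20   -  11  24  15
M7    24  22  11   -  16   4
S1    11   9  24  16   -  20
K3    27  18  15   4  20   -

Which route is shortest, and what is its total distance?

Option A: 11 + 16 + 4 + 15 + 20 + 17 = 83
Option B: 17 + 9 + 20 + 4 + 11 + 13 = 74

74 — Option B is the shortest.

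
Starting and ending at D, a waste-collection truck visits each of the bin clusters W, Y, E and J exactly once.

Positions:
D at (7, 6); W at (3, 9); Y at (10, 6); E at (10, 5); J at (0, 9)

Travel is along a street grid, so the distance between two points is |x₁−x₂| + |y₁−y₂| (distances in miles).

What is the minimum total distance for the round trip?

Shortest round trip = 28 miles.

With 4 stops there are 4!/2 = 12 distinct round trips (a route and its reverse cost the same).
D - W - Y - E - J - D: 7+10+1+14+10 = 42
D - W - Y - J - E - D: 7+10+13+14+4 = 48
D - W - E - Y - J - D: 7+11+1+13+10 = 42
D - W - E - J - Y - D: 7+11+14+13+3 = 48
D - W - J - Y - E - D: 7+3+13+1+4 = 28
D - W - J - E - Y - D: 7+3+14+1+3 = 28
D - Y - W - E - J - D: 3+10+11+14+10 = 48
D - Y - W - J - E - D: 3+10+3+14+4 = 34
D - Y - E - W - J - D: 3+1+11+3+10 = 28
D - Y - J - W - E - D: 3+13+3+11+4 = 34
D - E - W - Y - J - D: 4+11+10+13+10 = 48
D - E - Y - W - J - D: 4+1+10+3+10 = 28
The minimum is 28.
One optimal route: D → W → J → Y → E → D (or its reverse).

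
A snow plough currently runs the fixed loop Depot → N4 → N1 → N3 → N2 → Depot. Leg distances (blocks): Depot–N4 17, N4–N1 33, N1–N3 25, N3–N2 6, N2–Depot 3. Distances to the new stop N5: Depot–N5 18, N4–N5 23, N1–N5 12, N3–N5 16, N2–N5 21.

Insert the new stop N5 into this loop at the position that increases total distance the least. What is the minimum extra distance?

Insertion cost between consecutive stops i–j is d(i,N5) + d(N5,j) − d(i,j):
  between Depot and N4: 18 + 23 − 17 = 24
  between N4 and N1: 23 + 12 − 33 = 2
  between N1 and N3: 12 + 16 − 25 = 3
  between N3 and N2: 16 + 21 − 6 = 31
  between N2 and Depot: 21 + 18 − 3 = 36
Cheapest insertion is between N4 and N1, adding 2.
New total = 84 + 2 = 86.

Minimum extra distance: 2 blocks, inserting N5 between N4 and N1.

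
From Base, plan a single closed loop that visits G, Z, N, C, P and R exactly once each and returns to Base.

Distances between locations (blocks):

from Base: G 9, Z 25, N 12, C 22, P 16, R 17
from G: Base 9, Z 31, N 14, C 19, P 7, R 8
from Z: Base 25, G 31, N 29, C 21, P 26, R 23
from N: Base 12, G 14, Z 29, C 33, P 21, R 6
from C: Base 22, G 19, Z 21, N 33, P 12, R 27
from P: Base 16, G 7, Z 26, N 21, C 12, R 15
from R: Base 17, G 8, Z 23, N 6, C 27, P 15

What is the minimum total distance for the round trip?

Base→G→Z→N→C→P→R→Base: 9+31+29+33+12+15+17 = 146
Base→G→Z→N→C→R→P→Base: 9+31+29+33+27+15+16 = 160
Base→G→Z→N→P→C→R→Base: 9+31+29+21+12+27+17 = 146
Base→G→Z→N→P→R→C→Base: 9+31+29+21+15+27+22 = 154
Base→G→Z→N→R→C→P→Base: 9+31+29+6+27+12+16 = 130
Base→G→Z→N→R→P→C→Base: 9+31+29+6+15+12+22 = 124
Base→G→Z→C→N→P→R→Base: 9+31+21+33+21+15+17 = 147
Base→G→Z→C→N→R→P→Base: 9+31+21+33+6+15+16 = 131
… (352 more)
Base→G→P→C→Z→R→N→Base: 9+7+12+21+23+6+12 = 90  ← best
The minimum is 90.
One optimal route: Base → G → P → C → Z → R → N → Base (or its reverse).

Minimum total distance: 90 blocks.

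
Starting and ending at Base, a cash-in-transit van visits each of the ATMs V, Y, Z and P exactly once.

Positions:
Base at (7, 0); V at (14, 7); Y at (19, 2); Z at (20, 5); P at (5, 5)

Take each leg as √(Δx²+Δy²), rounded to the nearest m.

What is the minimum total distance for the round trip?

Shortest round trip = 35 m.

Base-V-Y-Z-P-Base: 10+7+3+15+5 = 40
Base-V-Y-P-Z-Base: 10+7+14+15+14 = 60
Base-V-Z-Y-P-Base: 10+6+3+14+5 = 38
Base-V-Z-P-Y-Base: 10+6+15+14+12 = 57
Base-V-P-Y-Z-Base: 10+9+14+3+14 = 50
Base-V-P-Z-Y-Base: 10+9+15+3+12 = 49
Base-Y-V-Z-P-Base: 12+7+6+15+5 = 45
Base-Y-V-P-Z-Base: 12+7+9+15+14 = 57
Base-Y-Z-V-P-Base: 12+3+6+9+5 = 35
Base-Y-P-V-Z-Base: 12+14+9+6+14 = 55
Base-Z-V-Y-P-Base: 14+6+7+14+5 = 46
Base-Z-Y-V-P-Base: 14+3+7+9+5 = 38
The minimum is 35.
One optimal route: Base → Y → Z → V → P → Base (or its reverse).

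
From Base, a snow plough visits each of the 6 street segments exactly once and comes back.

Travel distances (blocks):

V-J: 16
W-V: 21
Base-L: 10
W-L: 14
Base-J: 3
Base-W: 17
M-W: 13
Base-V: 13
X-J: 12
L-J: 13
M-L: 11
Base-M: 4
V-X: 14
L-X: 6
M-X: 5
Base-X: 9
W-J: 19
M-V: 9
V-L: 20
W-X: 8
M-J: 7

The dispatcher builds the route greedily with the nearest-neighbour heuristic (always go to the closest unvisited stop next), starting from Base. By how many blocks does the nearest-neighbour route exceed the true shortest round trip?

Excess over optimum: 5 blocks.

Base: J=3, M=4, X=9, L=10, V=13, W=17 ⇒ J
J: M=7, X=12, L=13, V=16, W=19 ⇒ M
M: X=5, V=9, L=11, W=13 ⇒ X
X: L=6, W=8, V=14 ⇒ L
L: W=14, V=20 ⇒ W
W: V=21 ⇒ V
NN route Base → J → M → X → L → W → V → Base costs 69.
Optimal: Base → M → V → W → X → L → J → Base costs 64 (by enumerating all 360 distinct tours).
Excess = 69 − 64 = 5.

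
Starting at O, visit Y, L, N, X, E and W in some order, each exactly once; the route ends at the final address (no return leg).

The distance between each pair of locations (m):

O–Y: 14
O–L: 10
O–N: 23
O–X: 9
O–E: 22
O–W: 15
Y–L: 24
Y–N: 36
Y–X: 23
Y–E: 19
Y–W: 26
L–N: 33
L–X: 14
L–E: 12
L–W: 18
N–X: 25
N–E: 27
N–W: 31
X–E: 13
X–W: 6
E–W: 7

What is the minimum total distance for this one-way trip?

Shortest open route: 88 m.

There are 6! = 720 possible orderings.
O → Y → L → N → X → E → W: 14+24+33+25+13+7 = 116
O → Y → L → N → X → W → E: 14+24+33+25+6+7 = 109
O → Y → L → N → E → X → W: 14+24+33+27+13+6 = 117
O → Y → L → N → E → W → X: 14+24+33+27+7+6 = 111
O → Y → L → N → W → X → E: 14+24+33+31+6+13 = 121
O → Y → L → N → W → E → X: 14+24+33+31+7+13 = 122
O → Y → L → X → N → E → W: 14+24+14+25+27+7 = 111
O → Y → L → X → N → W → E: 14+24+14+25+31+7 = 115
… (712 more)
O → Y → L → E → W → X → N: 14+24+12+7+6+25 = 88  ← best
The minimum is 88.
One shortest path: O → Y → L → E → W → X → N.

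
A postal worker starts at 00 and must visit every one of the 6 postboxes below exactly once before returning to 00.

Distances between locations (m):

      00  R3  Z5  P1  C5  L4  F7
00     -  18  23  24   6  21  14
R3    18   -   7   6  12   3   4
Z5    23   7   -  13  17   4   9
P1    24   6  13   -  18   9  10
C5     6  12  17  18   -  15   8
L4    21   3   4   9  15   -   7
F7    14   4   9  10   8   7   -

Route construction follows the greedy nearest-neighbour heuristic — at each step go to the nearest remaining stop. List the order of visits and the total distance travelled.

00 → [C5:6 / F7:14 / R3:18 / L4:21 / Z5:23 / P1:24] → C5 (6)
C5 → [F7:8 / R3:12 / L4:15 / Z5:17 / P1:18] → F7 (8)
F7 → [R3:4 / L4:7 / Z5:9 / P1:10] → R3 (4)
R3 → [L4:3 / P1:6 / Z5:7] → L4 (3)
L4 → [Z5:4 / P1:9] → Z5 (4)
Z5 → [P1:13] → P1 (13)
Return P1→00: 24.
Total = 6 + 8 + 4 + 3 + 4 + 13 + 24 = 62.

Total distance 62 m via the nearest-neighbour route 00 → C5 → F7 → R3 → L4 → Z5 → P1 → 00.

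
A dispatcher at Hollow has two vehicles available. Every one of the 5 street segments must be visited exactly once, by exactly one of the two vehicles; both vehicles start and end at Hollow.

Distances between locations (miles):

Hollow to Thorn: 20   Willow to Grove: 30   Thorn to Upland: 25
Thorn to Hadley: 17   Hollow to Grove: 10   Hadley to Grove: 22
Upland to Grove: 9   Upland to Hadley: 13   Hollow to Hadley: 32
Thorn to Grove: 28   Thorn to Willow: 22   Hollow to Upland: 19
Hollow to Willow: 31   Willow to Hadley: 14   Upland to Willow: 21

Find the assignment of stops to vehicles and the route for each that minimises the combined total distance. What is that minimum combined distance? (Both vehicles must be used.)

Minimum combined distance: 108 miles.

Try each way of splitting the stops between the two vehicles (each non-empty) and, for each split, find the best tour for each vehicle:
  {Thorn} + {Upland, Willow, Hadley, Grove}: 40 + 77 = 117
  {Upland} + {Thorn, Willow, Hadley, Grove}: 38 + 88 = 126
  {Thorn, Upland} + {Willow, Hadley, Grove}: 64 + 77 = 141
  {Willow} + {Thorn, Upland, Hadley, Grove}: 62 + 69 = 131
  {Thorn, Willow} + {Upland, Hadley, Grove}: 73 + 64 = 137
  {Upland, Willow} + {Thorn, Hadley, Grove}: 71 + 69 = 140
  … (15 splits in total)
  {Thorn, Upland, Willow, Hadley} + {Grove}: 88 + 20 = 108  ← best
Best: vehicle 1 Hollow → Thorn → Willow → Hadley → Upland → Hollow = 88; vehicle 2 Hollow → Grove → Hollow = 20; combined 108.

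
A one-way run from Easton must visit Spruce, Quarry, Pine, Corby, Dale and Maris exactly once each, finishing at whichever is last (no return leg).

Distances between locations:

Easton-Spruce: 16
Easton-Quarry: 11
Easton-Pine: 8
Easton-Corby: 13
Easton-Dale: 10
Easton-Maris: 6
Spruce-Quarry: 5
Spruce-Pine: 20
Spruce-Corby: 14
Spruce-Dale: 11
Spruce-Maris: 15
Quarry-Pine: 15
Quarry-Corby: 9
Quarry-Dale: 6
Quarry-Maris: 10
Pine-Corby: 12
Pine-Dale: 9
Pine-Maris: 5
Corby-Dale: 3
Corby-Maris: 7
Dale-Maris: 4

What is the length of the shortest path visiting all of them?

There are 6! = 720 possible orderings.
Easton → Spruce → Quarry → Pine → Corby → Dale → Maris: 16+5+15+12+3+4 = 55
Easton → Spruce → Quarry → Pine → Corby → Maris → Dale: 16+5+15+12+7+4 = 59
Easton → Spruce → Quarry → Pine → Dale → Corby → Maris: 16+5+15+9+3+7 = 55
Easton → Spruce → Quarry → Pine → Dale → Maris → Corby: 16+5+15+9+4+7 = 56
Easton → Spruce → Quarry → Pine → Maris → Corby → Dale: 16+5+15+5+7+3 = 51
Easton → Spruce → Quarry → Pine → Maris → Dale → Corby: 16+5+15+5+4+3 = 48
Easton → Spruce → Quarry → Corby → Pine → Dale → Maris: 16+5+9+12+9+4 = 55
Easton → Spruce → Quarry → Corby → Pine → Maris → Dale: 16+5+9+12+5+4 = 51
… (712 more)
Easton → Pine → Maris → Corby → Dale → Quarry → Spruce: 8+5+7+3+6+5 = 34  ← best
The minimum is 34.
One shortest path: Easton → Pine → Maris → Corby → Dale → Quarry → Spruce.

Shortest open route: 34.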